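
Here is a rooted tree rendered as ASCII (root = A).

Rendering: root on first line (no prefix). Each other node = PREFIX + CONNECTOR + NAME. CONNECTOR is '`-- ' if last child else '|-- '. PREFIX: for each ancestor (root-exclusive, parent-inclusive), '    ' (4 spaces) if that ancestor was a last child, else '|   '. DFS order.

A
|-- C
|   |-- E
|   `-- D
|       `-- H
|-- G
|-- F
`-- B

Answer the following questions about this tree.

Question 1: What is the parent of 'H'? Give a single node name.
Answer: D

Derivation:
Scan adjacency: H appears as child of D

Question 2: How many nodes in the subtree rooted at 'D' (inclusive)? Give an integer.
Answer: 2

Derivation:
Subtree rooted at D contains: D, H
Count = 2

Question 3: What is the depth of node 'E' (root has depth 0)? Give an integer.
Path from root to E: A -> C -> E
Depth = number of edges = 2

Answer: 2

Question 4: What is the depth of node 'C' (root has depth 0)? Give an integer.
Answer: 1

Derivation:
Path from root to C: A -> C
Depth = number of edges = 1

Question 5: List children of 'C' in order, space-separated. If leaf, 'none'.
Answer: E D

Derivation:
Node C's children (from adjacency): E, D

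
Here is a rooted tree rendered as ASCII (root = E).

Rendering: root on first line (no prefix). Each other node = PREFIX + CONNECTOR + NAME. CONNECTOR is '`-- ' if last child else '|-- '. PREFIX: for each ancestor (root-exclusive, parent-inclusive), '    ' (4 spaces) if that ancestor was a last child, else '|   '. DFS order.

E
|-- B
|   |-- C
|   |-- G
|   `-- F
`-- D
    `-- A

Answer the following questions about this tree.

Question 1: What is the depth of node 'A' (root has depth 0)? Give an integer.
Path from root to A: E -> D -> A
Depth = number of edges = 2

Answer: 2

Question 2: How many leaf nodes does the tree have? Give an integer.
Answer: 4

Derivation:
Leaves (nodes with no children): A, C, F, G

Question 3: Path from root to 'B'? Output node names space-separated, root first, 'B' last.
Walk down from root: E -> B

Answer: E B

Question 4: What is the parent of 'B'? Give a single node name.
Answer: E

Derivation:
Scan adjacency: B appears as child of E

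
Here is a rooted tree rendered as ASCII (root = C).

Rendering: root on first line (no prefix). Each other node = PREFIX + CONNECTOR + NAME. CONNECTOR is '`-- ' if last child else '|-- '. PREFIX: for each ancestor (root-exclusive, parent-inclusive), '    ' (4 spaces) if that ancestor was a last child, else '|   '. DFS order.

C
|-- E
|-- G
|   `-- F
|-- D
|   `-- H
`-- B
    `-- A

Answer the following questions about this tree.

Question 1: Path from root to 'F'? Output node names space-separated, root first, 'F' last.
Answer: C G F

Derivation:
Walk down from root: C -> G -> F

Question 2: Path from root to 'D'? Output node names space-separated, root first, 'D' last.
Walk down from root: C -> D

Answer: C D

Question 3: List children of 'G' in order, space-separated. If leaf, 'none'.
Node G's children (from adjacency): F

Answer: F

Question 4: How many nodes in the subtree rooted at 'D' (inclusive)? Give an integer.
Subtree rooted at D contains: D, H
Count = 2

Answer: 2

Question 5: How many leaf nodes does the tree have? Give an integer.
Leaves (nodes with no children): A, E, F, H

Answer: 4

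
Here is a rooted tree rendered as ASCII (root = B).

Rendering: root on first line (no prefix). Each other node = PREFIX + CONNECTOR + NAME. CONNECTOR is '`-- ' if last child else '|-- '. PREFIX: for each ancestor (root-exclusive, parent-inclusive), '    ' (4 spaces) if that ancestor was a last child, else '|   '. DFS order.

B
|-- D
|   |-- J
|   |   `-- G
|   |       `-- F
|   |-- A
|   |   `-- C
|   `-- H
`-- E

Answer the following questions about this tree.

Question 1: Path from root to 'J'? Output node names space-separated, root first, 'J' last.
Walk down from root: B -> D -> J

Answer: B D J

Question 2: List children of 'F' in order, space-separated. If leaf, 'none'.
Answer: none

Derivation:
Node F's children (from adjacency): (leaf)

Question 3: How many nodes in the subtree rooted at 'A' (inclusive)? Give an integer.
Subtree rooted at A contains: A, C
Count = 2

Answer: 2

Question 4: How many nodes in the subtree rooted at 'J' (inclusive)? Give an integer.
Answer: 3

Derivation:
Subtree rooted at J contains: F, G, J
Count = 3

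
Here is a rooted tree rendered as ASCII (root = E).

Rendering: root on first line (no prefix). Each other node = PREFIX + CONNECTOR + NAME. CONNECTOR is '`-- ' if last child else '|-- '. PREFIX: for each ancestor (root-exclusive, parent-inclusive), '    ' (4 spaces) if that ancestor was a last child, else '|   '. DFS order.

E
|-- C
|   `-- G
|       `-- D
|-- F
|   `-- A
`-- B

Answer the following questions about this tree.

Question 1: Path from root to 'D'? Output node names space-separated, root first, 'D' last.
Walk down from root: E -> C -> G -> D

Answer: E C G D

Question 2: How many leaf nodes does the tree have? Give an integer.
Leaves (nodes with no children): A, B, D

Answer: 3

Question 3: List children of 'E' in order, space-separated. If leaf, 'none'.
Answer: C F B

Derivation:
Node E's children (from adjacency): C, F, B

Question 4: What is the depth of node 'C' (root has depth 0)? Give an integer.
Path from root to C: E -> C
Depth = number of edges = 1

Answer: 1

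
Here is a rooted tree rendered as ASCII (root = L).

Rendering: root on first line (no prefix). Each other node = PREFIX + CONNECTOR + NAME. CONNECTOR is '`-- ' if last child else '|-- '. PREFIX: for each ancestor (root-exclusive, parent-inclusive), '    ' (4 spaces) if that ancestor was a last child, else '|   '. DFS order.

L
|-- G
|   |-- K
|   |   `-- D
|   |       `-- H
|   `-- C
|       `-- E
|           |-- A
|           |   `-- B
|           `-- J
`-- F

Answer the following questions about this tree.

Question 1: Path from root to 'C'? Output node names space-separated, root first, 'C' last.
Walk down from root: L -> G -> C

Answer: L G C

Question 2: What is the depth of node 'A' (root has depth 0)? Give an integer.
Path from root to A: L -> G -> C -> E -> A
Depth = number of edges = 4

Answer: 4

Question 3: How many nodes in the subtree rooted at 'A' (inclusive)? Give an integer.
Answer: 2

Derivation:
Subtree rooted at A contains: A, B
Count = 2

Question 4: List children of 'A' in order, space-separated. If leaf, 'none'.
Answer: B

Derivation:
Node A's children (from adjacency): B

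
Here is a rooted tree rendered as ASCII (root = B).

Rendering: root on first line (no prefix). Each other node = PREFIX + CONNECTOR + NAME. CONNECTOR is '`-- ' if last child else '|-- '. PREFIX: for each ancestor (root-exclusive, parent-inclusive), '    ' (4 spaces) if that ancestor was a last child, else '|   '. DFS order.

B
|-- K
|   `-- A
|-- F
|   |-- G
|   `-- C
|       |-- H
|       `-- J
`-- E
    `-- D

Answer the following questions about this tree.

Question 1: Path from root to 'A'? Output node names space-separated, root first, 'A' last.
Walk down from root: B -> K -> A

Answer: B K A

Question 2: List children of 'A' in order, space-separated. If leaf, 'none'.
Node A's children (from adjacency): (leaf)

Answer: none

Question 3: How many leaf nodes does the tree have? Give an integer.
Leaves (nodes with no children): A, D, G, H, J

Answer: 5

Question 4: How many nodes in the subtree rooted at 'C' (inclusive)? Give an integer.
Answer: 3

Derivation:
Subtree rooted at C contains: C, H, J
Count = 3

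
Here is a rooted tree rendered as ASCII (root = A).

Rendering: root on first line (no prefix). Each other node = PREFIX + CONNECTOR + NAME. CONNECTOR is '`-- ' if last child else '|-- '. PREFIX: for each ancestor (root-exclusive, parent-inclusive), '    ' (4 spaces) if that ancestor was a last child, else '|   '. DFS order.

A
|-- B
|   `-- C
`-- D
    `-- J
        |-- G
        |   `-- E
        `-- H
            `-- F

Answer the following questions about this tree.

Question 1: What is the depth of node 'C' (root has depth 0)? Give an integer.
Path from root to C: A -> B -> C
Depth = number of edges = 2

Answer: 2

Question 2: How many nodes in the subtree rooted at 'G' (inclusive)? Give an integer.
Subtree rooted at G contains: E, G
Count = 2

Answer: 2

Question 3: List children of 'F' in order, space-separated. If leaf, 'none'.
Answer: none

Derivation:
Node F's children (from adjacency): (leaf)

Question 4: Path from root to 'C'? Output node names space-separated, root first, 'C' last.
Walk down from root: A -> B -> C

Answer: A B C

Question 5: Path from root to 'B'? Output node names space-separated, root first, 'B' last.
Answer: A B

Derivation:
Walk down from root: A -> B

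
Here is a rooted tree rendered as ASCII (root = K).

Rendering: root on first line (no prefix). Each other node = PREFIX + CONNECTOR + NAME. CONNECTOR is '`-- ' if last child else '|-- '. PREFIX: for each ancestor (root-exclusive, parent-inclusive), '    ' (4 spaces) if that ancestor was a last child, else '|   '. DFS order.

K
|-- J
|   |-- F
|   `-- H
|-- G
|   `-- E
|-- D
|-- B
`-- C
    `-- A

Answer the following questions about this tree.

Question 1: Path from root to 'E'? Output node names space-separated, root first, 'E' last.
Walk down from root: K -> G -> E

Answer: K G E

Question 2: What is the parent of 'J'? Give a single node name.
Answer: K

Derivation:
Scan adjacency: J appears as child of K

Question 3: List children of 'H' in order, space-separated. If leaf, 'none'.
Node H's children (from adjacency): (leaf)

Answer: none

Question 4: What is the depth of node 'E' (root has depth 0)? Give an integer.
Answer: 2

Derivation:
Path from root to E: K -> G -> E
Depth = number of edges = 2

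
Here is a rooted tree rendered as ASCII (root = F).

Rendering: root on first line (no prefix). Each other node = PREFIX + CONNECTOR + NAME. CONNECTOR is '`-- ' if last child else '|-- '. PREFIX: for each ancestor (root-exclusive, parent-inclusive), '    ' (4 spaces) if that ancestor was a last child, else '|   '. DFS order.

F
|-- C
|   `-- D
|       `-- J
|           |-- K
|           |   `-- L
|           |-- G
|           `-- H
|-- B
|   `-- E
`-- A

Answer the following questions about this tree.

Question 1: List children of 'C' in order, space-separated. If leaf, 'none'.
Answer: D

Derivation:
Node C's children (from adjacency): D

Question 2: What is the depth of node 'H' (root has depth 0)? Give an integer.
Answer: 4

Derivation:
Path from root to H: F -> C -> D -> J -> H
Depth = number of edges = 4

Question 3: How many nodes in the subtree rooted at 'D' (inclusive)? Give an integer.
Subtree rooted at D contains: D, G, H, J, K, L
Count = 6

Answer: 6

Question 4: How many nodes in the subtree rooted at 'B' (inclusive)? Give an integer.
Answer: 2

Derivation:
Subtree rooted at B contains: B, E
Count = 2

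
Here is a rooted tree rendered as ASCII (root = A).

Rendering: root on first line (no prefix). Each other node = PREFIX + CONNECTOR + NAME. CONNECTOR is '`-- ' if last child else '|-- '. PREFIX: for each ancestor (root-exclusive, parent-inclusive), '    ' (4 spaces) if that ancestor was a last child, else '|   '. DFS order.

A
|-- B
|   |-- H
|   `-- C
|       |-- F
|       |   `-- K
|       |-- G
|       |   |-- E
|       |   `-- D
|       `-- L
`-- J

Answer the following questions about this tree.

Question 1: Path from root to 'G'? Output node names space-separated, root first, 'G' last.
Answer: A B C G

Derivation:
Walk down from root: A -> B -> C -> G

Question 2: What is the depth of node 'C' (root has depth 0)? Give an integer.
Answer: 2

Derivation:
Path from root to C: A -> B -> C
Depth = number of edges = 2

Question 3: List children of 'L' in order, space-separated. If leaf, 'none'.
Node L's children (from adjacency): (leaf)

Answer: none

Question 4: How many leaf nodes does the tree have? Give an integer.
Leaves (nodes with no children): D, E, H, J, K, L

Answer: 6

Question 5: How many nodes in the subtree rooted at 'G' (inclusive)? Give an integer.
Answer: 3

Derivation:
Subtree rooted at G contains: D, E, G
Count = 3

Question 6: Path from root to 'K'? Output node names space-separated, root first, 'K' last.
Answer: A B C F K

Derivation:
Walk down from root: A -> B -> C -> F -> K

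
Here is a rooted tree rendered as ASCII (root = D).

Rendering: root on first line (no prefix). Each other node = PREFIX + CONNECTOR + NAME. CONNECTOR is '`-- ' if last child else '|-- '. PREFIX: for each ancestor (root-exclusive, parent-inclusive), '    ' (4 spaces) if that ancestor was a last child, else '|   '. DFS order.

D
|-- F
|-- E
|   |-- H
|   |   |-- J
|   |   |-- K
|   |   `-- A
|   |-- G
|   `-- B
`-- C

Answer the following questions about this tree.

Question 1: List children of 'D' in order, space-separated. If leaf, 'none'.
Answer: F E C

Derivation:
Node D's children (from adjacency): F, E, C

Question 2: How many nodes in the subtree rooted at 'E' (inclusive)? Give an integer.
Answer: 7

Derivation:
Subtree rooted at E contains: A, B, E, G, H, J, K
Count = 7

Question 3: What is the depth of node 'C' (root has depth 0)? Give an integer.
Answer: 1

Derivation:
Path from root to C: D -> C
Depth = number of edges = 1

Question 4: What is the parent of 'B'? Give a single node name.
Answer: E

Derivation:
Scan adjacency: B appears as child of E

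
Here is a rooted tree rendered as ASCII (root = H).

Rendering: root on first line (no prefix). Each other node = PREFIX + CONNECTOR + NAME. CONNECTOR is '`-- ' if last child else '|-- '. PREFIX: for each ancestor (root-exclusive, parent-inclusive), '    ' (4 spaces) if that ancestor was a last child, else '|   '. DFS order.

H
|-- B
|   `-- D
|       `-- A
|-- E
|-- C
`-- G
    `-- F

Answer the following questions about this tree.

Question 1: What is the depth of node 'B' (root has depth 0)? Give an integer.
Path from root to B: H -> B
Depth = number of edges = 1

Answer: 1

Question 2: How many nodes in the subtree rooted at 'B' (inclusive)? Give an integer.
Answer: 3

Derivation:
Subtree rooted at B contains: A, B, D
Count = 3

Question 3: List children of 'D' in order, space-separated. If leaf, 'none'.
Node D's children (from adjacency): A

Answer: A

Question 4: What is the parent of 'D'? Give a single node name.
Answer: B

Derivation:
Scan adjacency: D appears as child of B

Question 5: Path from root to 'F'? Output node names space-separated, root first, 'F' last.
Answer: H G F

Derivation:
Walk down from root: H -> G -> F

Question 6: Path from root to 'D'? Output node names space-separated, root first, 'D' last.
Answer: H B D

Derivation:
Walk down from root: H -> B -> D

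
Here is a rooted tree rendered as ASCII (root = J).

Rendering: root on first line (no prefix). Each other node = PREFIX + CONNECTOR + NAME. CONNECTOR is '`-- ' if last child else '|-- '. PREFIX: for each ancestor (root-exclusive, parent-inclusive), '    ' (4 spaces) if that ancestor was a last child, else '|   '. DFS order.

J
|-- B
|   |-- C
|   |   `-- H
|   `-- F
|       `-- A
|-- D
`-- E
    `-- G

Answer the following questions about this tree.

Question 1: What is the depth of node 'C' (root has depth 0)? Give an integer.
Answer: 2

Derivation:
Path from root to C: J -> B -> C
Depth = number of edges = 2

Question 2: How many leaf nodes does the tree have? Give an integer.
Leaves (nodes with no children): A, D, G, H

Answer: 4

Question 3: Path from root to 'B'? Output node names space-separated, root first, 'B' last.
Walk down from root: J -> B

Answer: J B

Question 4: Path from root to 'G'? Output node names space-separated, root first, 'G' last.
Walk down from root: J -> E -> G

Answer: J E G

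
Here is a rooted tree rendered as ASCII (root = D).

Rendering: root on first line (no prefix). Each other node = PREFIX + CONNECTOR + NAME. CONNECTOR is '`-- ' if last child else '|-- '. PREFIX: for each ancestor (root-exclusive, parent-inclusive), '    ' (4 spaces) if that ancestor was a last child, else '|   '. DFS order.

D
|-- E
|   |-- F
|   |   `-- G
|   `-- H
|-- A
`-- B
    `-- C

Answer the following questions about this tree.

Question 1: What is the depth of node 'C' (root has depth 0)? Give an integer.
Path from root to C: D -> B -> C
Depth = number of edges = 2

Answer: 2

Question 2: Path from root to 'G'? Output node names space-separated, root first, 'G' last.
Answer: D E F G

Derivation:
Walk down from root: D -> E -> F -> G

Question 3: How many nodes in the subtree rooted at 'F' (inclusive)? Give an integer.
Subtree rooted at F contains: F, G
Count = 2

Answer: 2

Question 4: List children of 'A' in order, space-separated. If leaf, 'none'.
Node A's children (from adjacency): (leaf)

Answer: none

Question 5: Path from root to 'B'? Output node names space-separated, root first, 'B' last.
Answer: D B

Derivation:
Walk down from root: D -> B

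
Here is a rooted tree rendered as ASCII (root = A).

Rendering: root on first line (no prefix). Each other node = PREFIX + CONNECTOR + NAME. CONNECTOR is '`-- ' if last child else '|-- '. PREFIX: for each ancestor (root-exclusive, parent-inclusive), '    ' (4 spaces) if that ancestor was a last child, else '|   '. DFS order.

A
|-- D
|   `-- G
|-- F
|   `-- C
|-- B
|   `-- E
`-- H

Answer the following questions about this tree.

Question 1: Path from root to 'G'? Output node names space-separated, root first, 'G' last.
Answer: A D G

Derivation:
Walk down from root: A -> D -> G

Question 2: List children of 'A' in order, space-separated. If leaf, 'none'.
Answer: D F B H

Derivation:
Node A's children (from adjacency): D, F, B, H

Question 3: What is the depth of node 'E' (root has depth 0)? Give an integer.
Path from root to E: A -> B -> E
Depth = number of edges = 2

Answer: 2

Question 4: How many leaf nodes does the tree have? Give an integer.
Leaves (nodes with no children): C, E, G, H

Answer: 4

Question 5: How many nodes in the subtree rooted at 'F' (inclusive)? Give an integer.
Subtree rooted at F contains: C, F
Count = 2

Answer: 2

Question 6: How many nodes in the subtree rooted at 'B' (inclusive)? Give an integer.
Subtree rooted at B contains: B, E
Count = 2

Answer: 2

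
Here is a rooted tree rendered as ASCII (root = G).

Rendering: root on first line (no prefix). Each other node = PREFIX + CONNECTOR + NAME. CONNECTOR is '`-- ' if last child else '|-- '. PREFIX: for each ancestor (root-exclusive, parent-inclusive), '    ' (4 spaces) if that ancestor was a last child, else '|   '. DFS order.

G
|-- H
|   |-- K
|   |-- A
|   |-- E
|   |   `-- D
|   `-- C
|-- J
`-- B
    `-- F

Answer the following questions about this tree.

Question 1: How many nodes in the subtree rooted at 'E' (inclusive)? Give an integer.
Answer: 2

Derivation:
Subtree rooted at E contains: D, E
Count = 2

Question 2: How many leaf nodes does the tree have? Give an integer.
Leaves (nodes with no children): A, C, D, F, J, K

Answer: 6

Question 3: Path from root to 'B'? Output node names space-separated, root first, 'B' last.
Walk down from root: G -> B

Answer: G B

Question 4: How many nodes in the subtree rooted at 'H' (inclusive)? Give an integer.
Subtree rooted at H contains: A, C, D, E, H, K
Count = 6

Answer: 6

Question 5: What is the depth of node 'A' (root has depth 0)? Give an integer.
Answer: 2

Derivation:
Path from root to A: G -> H -> A
Depth = number of edges = 2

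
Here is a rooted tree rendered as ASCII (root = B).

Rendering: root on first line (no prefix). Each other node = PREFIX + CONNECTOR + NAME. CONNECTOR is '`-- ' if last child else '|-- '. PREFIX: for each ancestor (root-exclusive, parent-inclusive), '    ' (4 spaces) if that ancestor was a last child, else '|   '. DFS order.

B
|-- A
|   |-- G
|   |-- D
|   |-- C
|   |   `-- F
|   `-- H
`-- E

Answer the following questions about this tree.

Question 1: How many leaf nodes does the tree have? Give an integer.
Answer: 5

Derivation:
Leaves (nodes with no children): D, E, F, G, H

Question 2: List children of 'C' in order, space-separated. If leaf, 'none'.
Answer: F

Derivation:
Node C's children (from adjacency): F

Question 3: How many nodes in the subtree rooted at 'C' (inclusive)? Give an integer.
Subtree rooted at C contains: C, F
Count = 2

Answer: 2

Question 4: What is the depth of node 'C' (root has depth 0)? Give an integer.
Path from root to C: B -> A -> C
Depth = number of edges = 2

Answer: 2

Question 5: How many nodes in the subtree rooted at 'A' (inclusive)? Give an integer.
Subtree rooted at A contains: A, C, D, F, G, H
Count = 6

Answer: 6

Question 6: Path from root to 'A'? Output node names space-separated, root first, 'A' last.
Walk down from root: B -> A

Answer: B A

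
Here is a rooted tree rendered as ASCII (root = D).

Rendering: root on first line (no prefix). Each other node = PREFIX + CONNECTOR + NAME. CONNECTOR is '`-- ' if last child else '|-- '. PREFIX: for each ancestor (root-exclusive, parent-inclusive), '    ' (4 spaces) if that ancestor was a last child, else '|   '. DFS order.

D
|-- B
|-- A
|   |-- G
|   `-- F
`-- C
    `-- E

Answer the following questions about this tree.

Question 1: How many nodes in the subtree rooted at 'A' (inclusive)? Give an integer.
Answer: 3

Derivation:
Subtree rooted at A contains: A, F, G
Count = 3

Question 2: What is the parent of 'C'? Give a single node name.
Scan adjacency: C appears as child of D

Answer: D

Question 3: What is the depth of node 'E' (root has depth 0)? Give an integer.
Answer: 2

Derivation:
Path from root to E: D -> C -> E
Depth = number of edges = 2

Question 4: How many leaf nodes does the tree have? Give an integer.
Answer: 4

Derivation:
Leaves (nodes with no children): B, E, F, G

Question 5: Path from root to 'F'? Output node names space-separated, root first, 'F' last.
Walk down from root: D -> A -> F

Answer: D A F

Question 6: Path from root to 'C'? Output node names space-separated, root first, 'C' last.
Walk down from root: D -> C

Answer: D C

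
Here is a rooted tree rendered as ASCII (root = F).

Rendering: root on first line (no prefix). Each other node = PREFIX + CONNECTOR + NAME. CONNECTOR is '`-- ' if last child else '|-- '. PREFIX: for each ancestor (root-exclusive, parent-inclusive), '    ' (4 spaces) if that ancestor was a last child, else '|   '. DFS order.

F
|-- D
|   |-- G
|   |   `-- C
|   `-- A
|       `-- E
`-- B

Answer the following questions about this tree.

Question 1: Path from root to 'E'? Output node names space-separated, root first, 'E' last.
Walk down from root: F -> D -> A -> E

Answer: F D A E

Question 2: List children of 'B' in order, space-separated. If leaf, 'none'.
Answer: none

Derivation:
Node B's children (from adjacency): (leaf)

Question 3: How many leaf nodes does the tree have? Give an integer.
Answer: 3

Derivation:
Leaves (nodes with no children): B, C, E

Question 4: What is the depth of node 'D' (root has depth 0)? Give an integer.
Answer: 1

Derivation:
Path from root to D: F -> D
Depth = number of edges = 1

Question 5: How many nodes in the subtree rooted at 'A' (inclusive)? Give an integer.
Subtree rooted at A contains: A, E
Count = 2

Answer: 2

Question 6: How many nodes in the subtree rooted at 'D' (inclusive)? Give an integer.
Answer: 5

Derivation:
Subtree rooted at D contains: A, C, D, E, G
Count = 5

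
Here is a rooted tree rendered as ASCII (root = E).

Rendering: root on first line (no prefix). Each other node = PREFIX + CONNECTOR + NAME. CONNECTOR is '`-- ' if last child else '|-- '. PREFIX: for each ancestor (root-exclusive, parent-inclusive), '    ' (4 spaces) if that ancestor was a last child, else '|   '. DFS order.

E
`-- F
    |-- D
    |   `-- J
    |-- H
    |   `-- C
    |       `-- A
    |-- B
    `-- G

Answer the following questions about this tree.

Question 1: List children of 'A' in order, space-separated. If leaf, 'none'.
Answer: none

Derivation:
Node A's children (from adjacency): (leaf)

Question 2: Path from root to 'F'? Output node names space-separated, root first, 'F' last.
Walk down from root: E -> F

Answer: E F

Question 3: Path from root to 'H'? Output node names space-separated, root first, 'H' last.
Walk down from root: E -> F -> H

Answer: E F H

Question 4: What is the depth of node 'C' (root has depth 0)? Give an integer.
Answer: 3

Derivation:
Path from root to C: E -> F -> H -> C
Depth = number of edges = 3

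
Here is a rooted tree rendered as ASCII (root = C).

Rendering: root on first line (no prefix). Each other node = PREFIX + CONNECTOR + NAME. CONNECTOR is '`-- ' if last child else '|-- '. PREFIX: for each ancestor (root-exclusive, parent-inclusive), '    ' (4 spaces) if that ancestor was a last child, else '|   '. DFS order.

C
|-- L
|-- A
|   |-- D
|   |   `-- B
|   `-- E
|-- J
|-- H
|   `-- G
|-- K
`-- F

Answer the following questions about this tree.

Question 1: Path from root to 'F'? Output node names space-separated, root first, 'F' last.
Walk down from root: C -> F

Answer: C F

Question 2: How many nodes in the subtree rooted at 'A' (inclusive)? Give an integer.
Subtree rooted at A contains: A, B, D, E
Count = 4

Answer: 4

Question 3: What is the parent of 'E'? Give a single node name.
Scan adjacency: E appears as child of A

Answer: A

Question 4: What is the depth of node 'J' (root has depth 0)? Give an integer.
Path from root to J: C -> J
Depth = number of edges = 1

Answer: 1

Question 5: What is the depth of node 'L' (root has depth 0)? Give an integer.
Path from root to L: C -> L
Depth = number of edges = 1

Answer: 1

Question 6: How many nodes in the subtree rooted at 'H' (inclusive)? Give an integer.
Answer: 2

Derivation:
Subtree rooted at H contains: G, H
Count = 2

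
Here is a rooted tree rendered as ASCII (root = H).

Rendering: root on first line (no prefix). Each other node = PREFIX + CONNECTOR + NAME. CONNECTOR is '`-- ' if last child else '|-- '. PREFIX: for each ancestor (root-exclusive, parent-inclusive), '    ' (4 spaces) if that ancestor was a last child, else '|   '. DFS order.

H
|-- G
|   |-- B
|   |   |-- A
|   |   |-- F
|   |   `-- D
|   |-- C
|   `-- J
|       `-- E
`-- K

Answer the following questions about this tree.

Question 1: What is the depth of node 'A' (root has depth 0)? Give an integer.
Path from root to A: H -> G -> B -> A
Depth = number of edges = 3

Answer: 3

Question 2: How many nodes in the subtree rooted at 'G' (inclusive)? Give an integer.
Subtree rooted at G contains: A, B, C, D, E, F, G, J
Count = 8

Answer: 8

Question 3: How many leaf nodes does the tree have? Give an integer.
Leaves (nodes with no children): A, C, D, E, F, K

Answer: 6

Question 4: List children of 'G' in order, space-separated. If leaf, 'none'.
Node G's children (from adjacency): B, C, J

Answer: B C J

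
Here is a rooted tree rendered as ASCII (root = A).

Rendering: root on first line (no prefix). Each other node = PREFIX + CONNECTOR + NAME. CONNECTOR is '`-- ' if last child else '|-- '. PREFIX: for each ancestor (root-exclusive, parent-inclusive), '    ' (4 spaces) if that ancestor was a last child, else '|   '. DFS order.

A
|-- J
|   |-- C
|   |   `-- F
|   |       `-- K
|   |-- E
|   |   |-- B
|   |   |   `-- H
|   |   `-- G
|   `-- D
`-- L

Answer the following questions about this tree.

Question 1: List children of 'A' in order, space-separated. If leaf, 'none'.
Answer: J L

Derivation:
Node A's children (from adjacency): J, L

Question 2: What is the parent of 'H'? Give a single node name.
Answer: B

Derivation:
Scan adjacency: H appears as child of B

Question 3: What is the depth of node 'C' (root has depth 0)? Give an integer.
Answer: 2

Derivation:
Path from root to C: A -> J -> C
Depth = number of edges = 2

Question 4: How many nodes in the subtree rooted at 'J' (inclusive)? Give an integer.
Subtree rooted at J contains: B, C, D, E, F, G, H, J, K
Count = 9

Answer: 9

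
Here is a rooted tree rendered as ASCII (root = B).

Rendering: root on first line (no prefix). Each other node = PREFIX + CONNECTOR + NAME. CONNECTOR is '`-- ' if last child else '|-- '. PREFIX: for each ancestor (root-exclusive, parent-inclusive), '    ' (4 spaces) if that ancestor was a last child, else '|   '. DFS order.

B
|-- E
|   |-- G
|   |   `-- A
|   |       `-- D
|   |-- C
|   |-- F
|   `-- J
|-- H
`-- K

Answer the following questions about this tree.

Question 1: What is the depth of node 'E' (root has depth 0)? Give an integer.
Answer: 1

Derivation:
Path from root to E: B -> E
Depth = number of edges = 1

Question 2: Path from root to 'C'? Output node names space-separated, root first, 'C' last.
Walk down from root: B -> E -> C

Answer: B E C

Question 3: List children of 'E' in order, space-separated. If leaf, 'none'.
Answer: G C F J

Derivation:
Node E's children (from adjacency): G, C, F, J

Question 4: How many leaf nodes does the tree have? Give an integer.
Answer: 6

Derivation:
Leaves (nodes with no children): C, D, F, H, J, K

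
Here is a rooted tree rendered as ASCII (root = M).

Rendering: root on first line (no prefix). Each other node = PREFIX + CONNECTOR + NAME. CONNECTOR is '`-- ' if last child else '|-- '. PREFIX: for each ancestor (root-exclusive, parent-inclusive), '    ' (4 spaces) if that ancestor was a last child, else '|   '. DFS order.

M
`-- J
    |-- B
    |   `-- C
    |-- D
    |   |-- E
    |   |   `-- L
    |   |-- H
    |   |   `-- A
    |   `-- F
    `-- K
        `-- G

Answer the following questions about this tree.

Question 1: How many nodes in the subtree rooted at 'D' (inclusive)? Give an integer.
Subtree rooted at D contains: A, D, E, F, H, L
Count = 6

Answer: 6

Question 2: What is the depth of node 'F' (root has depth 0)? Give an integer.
Path from root to F: M -> J -> D -> F
Depth = number of edges = 3

Answer: 3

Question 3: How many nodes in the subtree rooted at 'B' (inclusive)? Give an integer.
Subtree rooted at B contains: B, C
Count = 2

Answer: 2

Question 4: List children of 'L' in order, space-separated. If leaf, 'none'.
Node L's children (from adjacency): (leaf)

Answer: none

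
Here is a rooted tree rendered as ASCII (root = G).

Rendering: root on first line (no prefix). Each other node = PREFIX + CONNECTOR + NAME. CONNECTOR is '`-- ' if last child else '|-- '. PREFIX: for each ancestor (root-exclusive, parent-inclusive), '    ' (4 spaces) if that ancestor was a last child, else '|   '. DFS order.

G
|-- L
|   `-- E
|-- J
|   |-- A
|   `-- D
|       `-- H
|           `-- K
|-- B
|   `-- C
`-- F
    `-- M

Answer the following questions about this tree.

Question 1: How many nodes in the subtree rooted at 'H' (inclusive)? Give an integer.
Subtree rooted at H contains: H, K
Count = 2

Answer: 2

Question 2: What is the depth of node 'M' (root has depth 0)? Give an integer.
Answer: 2

Derivation:
Path from root to M: G -> F -> M
Depth = number of edges = 2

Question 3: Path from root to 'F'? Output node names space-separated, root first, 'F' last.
Walk down from root: G -> F

Answer: G F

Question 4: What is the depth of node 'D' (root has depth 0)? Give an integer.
Answer: 2

Derivation:
Path from root to D: G -> J -> D
Depth = number of edges = 2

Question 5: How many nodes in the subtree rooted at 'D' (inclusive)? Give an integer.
Subtree rooted at D contains: D, H, K
Count = 3

Answer: 3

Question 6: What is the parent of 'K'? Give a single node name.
Scan adjacency: K appears as child of H

Answer: H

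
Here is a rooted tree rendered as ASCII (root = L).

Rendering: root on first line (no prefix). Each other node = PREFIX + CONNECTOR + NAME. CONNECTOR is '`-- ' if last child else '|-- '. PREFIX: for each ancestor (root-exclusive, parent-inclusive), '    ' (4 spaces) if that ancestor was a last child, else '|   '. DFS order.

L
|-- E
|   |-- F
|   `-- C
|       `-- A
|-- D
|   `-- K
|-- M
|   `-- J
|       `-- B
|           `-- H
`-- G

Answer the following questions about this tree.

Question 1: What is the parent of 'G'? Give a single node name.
Scan adjacency: G appears as child of L

Answer: L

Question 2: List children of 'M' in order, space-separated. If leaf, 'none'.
Node M's children (from adjacency): J

Answer: J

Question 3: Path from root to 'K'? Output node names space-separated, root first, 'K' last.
Walk down from root: L -> D -> K

Answer: L D K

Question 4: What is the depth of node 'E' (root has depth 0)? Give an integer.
Answer: 1

Derivation:
Path from root to E: L -> E
Depth = number of edges = 1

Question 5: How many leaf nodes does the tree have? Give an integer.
Leaves (nodes with no children): A, F, G, H, K

Answer: 5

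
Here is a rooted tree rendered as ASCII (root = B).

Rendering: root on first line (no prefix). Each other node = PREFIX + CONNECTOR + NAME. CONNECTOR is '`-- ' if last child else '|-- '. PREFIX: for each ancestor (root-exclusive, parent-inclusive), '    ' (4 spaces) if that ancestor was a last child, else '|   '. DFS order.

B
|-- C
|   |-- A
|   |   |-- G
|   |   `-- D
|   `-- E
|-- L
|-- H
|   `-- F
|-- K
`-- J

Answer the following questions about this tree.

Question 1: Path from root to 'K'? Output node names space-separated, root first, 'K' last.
Walk down from root: B -> K

Answer: B K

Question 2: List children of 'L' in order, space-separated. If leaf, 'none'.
Node L's children (from adjacency): (leaf)

Answer: none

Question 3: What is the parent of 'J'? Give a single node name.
Scan adjacency: J appears as child of B

Answer: B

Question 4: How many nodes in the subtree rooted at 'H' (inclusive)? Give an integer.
Subtree rooted at H contains: F, H
Count = 2

Answer: 2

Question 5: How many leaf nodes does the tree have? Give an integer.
Answer: 7

Derivation:
Leaves (nodes with no children): D, E, F, G, J, K, L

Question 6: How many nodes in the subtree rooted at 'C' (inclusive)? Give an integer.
Subtree rooted at C contains: A, C, D, E, G
Count = 5

Answer: 5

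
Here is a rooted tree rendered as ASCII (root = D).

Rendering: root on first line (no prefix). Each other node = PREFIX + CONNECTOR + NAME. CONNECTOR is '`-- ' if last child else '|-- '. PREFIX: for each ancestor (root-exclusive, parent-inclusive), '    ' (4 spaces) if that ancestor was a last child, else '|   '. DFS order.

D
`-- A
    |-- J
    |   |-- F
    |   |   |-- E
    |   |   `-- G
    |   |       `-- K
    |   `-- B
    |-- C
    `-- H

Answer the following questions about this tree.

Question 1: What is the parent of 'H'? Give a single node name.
Scan adjacency: H appears as child of A

Answer: A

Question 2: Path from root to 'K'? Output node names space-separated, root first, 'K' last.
Answer: D A J F G K

Derivation:
Walk down from root: D -> A -> J -> F -> G -> K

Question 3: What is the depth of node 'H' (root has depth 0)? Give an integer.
Path from root to H: D -> A -> H
Depth = number of edges = 2

Answer: 2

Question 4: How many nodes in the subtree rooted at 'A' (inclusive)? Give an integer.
Subtree rooted at A contains: A, B, C, E, F, G, H, J, K
Count = 9

Answer: 9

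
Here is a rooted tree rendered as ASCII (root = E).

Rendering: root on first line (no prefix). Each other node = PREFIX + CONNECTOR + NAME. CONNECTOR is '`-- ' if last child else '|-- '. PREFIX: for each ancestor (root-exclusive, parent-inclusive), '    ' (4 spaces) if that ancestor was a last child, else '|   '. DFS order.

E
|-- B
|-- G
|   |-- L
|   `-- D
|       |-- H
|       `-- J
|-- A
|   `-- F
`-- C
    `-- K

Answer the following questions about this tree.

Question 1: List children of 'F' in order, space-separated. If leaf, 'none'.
Answer: none

Derivation:
Node F's children (from adjacency): (leaf)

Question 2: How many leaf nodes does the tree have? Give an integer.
Leaves (nodes with no children): B, F, H, J, K, L

Answer: 6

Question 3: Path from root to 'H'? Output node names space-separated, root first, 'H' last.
Walk down from root: E -> G -> D -> H

Answer: E G D H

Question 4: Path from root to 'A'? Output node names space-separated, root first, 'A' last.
Answer: E A

Derivation:
Walk down from root: E -> A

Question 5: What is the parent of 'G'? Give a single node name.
Scan adjacency: G appears as child of E

Answer: E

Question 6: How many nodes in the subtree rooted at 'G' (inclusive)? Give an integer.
Subtree rooted at G contains: D, G, H, J, L
Count = 5

Answer: 5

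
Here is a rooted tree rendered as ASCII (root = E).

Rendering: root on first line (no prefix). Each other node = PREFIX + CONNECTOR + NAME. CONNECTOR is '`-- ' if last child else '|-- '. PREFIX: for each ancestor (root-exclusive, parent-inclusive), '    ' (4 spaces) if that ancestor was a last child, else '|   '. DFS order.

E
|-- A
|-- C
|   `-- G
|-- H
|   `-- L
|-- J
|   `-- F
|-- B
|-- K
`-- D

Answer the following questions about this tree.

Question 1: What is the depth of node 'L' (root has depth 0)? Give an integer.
Answer: 2

Derivation:
Path from root to L: E -> H -> L
Depth = number of edges = 2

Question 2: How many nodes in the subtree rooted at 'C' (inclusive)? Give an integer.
Answer: 2

Derivation:
Subtree rooted at C contains: C, G
Count = 2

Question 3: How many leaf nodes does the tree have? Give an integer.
Answer: 7

Derivation:
Leaves (nodes with no children): A, B, D, F, G, K, L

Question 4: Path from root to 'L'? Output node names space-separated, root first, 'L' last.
Walk down from root: E -> H -> L

Answer: E H L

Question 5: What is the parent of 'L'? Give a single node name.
Answer: H

Derivation:
Scan adjacency: L appears as child of H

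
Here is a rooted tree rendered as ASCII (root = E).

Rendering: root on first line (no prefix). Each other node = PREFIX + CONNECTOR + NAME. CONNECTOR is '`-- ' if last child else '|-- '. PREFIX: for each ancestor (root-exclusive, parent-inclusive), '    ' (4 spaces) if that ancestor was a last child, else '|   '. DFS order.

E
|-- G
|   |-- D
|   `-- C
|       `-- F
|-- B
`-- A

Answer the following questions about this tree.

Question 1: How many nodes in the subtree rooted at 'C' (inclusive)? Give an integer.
Answer: 2

Derivation:
Subtree rooted at C contains: C, F
Count = 2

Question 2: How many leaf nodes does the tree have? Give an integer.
Leaves (nodes with no children): A, B, D, F

Answer: 4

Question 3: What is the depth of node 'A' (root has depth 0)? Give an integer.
Answer: 1

Derivation:
Path from root to A: E -> A
Depth = number of edges = 1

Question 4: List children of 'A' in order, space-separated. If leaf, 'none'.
Node A's children (from adjacency): (leaf)

Answer: none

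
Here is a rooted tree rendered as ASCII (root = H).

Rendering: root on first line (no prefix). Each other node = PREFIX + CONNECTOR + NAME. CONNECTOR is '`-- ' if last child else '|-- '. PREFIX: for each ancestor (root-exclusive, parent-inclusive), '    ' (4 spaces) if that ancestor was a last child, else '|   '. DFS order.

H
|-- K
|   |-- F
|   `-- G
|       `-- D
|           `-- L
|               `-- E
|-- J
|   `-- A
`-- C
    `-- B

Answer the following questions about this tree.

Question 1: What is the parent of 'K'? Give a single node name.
Scan adjacency: K appears as child of H

Answer: H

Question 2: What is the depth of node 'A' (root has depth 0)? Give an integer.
Answer: 2

Derivation:
Path from root to A: H -> J -> A
Depth = number of edges = 2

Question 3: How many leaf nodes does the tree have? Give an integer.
Leaves (nodes with no children): A, B, E, F

Answer: 4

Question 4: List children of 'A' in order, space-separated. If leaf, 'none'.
Answer: none

Derivation:
Node A's children (from adjacency): (leaf)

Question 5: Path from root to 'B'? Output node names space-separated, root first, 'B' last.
Walk down from root: H -> C -> B

Answer: H C B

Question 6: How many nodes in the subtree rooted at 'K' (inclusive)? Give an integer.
Answer: 6

Derivation:
Subtree rooted at K contains: D, E, F, G, K, L
Count = 6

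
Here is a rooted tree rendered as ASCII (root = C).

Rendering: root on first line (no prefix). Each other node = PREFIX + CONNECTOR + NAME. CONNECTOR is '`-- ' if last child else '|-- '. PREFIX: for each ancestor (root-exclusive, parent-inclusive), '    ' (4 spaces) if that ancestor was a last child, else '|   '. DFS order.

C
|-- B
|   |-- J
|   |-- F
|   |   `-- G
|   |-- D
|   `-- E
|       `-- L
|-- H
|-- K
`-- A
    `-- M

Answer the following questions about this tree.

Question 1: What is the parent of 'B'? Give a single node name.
Scan adjacency: B appears as child of C

Answer: C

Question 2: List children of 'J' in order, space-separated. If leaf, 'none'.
Answer: none

Derivation:
Node J's children (from adjacency): (leaf)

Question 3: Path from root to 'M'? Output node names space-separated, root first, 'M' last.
Walk down from root: C -> A -> M

Answer: C A M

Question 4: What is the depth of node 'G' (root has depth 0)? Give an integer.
Answer: 3

Derivation:
Path from root to G: C -> B -> F -> G
Depth = number of edges = 3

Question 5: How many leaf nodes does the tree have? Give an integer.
Answer: 7

Derivation:
Leaves (nodes with no children): D, G, H, J, K, L, M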